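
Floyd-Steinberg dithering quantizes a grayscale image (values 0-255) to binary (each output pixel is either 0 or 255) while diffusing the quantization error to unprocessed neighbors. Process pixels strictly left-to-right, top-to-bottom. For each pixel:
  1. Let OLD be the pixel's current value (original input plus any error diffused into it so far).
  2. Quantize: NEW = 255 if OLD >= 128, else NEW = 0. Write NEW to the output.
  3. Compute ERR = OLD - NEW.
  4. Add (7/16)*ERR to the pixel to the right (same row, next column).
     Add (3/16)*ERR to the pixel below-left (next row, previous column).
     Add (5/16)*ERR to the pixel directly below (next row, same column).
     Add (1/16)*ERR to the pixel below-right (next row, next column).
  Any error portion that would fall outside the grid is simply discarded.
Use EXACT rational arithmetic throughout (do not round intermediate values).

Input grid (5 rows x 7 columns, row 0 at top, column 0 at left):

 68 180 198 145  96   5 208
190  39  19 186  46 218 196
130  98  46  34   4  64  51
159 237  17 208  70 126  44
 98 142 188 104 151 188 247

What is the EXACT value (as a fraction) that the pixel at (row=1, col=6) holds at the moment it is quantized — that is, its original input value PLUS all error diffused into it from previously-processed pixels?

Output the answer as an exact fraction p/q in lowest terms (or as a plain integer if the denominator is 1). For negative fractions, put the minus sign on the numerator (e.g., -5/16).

Answer: 74903804523/536870912

Derivation:
(0,0): OLD=68 → NEW=0, ERR=68
(0,1): OLD=839/4 → NEW=255, ERR=-181/4
(0,2): OLD=11405/64 → NEW=255, ERR=-4915/64
(0,3): OLD=114075/1024 → NEW=0, ERR=114075/1024
(0,4): OLD=2371389/16384 → NEW=255, ERR=-1806531/16384
(0,5): OLD=-11334997/262144 → NEW=0, ERR=-11334997/262144
(0,6): OLD=793070253/4194304 → NEW=255, ERR=-276477267/4194304
(1,0): OLD=12977/64 → NEW=255, ERR=-3343/64
(1,1): OLD=-4169/512 → NEW=0, ERR=-4169/512
(1,2): OLD=155619/16384 → NEW=0, ERR=155619/16384
(1,3): OLD=13074071/65536 → NEW=255, ERR=-3637609/65536
(1,4): OLD=-58239339/4194304 → NEW=0, ERR=-58239339/4194304
(1,5): OLD=6011676741/33554432 → NEW=255, ERR=-2544703419/33554432
(1,6): OLD=74903804523/536870912 → NEW=255, ERR=-61998278037/536870912
Target (1,6): original=196, with diffused error = 74903804523/536870912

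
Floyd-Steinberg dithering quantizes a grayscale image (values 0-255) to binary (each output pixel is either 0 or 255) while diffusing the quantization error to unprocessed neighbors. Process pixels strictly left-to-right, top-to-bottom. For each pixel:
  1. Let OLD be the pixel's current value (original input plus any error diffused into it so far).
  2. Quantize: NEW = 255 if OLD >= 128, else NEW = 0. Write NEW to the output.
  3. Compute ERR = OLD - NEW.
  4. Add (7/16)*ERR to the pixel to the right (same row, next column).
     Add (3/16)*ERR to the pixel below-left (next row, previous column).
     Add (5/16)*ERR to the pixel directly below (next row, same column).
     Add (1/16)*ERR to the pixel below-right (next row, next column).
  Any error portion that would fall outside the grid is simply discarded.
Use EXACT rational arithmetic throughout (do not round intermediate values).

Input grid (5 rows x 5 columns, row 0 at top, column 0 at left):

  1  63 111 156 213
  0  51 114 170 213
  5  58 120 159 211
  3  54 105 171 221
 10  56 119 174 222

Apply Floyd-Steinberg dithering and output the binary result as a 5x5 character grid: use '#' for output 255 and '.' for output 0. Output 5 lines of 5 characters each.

Answer: ..#.#
...##
..###
...##
..#.#

Derivation:
(0,0): OLD=1 → NEW=0, ERR=1
(0,1): OLD=1015/16 → NEW=0, ERR=1015/16
(0,2): OLD=35521/256 → NEW=255, ERR=-29759/256
(0,3): OLD=430663/4096 → NEW=0, ERR=430663/4096
(0,4): OLD=16973809/65536 → NEW=255, ERR=262129/65536
(1,0): OLD=3125/256 → NEW=0, ERR=3125/256
(1,1): OLD=111475/2048 → NEW=0, ERR=111475/2048
(1,2): OLD=8202863/65536 → NEW=0, ERR=8202863/65536
(1,3): OLD=65824771/262144 → NEW=255, ERR=-1021949/262144
(1,4): OLD=919038121/4194304 → NEW=255, ERR=-150509399/4194304
(2,0): OLD=623265/32768 → NEW=0, ERR=623265/32768
(2,1): OLD=112787707/1048576 → NEW=0, ERR=112787707/1048576
(2,2): OLD=3503820721/16777216 → NEW=255, ERR=-774369359/16777216
(2,3): OLD=37227448451/268435456 → NEW=255, ERR=-31223592829/268435456
(2,4): OLD=638463466197/4294967296 → NEW=255, ERR=-456753194283/4294967296
(3,0): OLD=488417169/16777216 → NEW=0, ERR=488417169/16777216
(3,1): OLD=12466727485/134217728 → NEW=0, ERR=12466727485/134217728
(3,2): OLD=498759076655/4294967296 → NEW=0, ERR=498759076655/4294967296
(3,3): OLD=1396994811671/8589934592 → NEW=255, ERR=-793438509289/8589934592
(3,4): OLD=19253252238931/137438953472 → NEW=255, ERR=-15793680896429/137438953472
(4,0): OLD=78411705695/2147483648 → NEW=0, ERR=78411705695/2147483648
(4,1): OLD=8562042999775/68719476736 → NEW=0, ERR=8562042999775/68719476736
(4,2): OLD=218017351085553/1099511627776 → NEW=255, ERR=-62358113997327/1099511627776
(4,3): OLD=1865366909911519/17592186044416 → NEW=0, ERR=1865366909911519/17592186044416
(4,4): OLD=63812095358407833/281474976710656 → NEW=255, ERR=-7964023702809447/281474976710656
Row 0: ..#.#
Row 1: ...##
Row 2: ..###
Row 3: ...##
Row 4: ..#.#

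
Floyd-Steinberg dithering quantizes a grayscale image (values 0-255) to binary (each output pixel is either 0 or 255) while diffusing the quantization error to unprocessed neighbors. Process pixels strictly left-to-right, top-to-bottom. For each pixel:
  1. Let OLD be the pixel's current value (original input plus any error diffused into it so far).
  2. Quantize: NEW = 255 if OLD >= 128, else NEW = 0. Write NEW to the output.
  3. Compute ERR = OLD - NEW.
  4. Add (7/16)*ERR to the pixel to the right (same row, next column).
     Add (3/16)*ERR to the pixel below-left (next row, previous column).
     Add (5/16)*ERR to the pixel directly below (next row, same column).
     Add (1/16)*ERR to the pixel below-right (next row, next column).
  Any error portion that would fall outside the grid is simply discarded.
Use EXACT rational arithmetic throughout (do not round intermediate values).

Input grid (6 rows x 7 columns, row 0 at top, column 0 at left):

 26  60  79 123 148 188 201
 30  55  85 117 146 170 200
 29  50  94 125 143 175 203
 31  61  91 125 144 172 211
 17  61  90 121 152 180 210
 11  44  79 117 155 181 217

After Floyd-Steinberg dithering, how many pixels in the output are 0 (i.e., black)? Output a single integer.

Answer: 22

Derivation:
(0,0): OLD=26 → NEW=0, ERR=26
(0,1): OLD=571/8 → NEW=0, ERR=571/8
(0,2): OLD=14109/128 → NEW=0, ERR=14109/128
(0,3): OLD=350667/2048 → NEW=255, ERR=-171573/2048
(0,4): OLD=3648653/32768 → NEW=0, ERR=3648653/32768
(0,5): OLD=124106715/524288 → NEW=255, ERR=-9586725/524288
(0,6): OLD=1619003133/8388608 → NEW=255, ERR=-520091907/8388608
(1,0): OLD=6593/128 → NEW=0, ERR=6593/128
(1,1): OLD=125063/1024 → NEW=0, ERR=125063/1024
(1,2): OLD=5296339/32768 → NEW=255, ERR=-3059501/32768
(1,3): OLD=10189303/131072 → NEW=0, ERR=10189303/131072
(1,4): OLD=1729246629/8388608 → NEW=255, ERR=-409848411/8388608
(1,5): OLD=9277458165/67108864 → NEW=255, ERR=-7835302155/67108864
(1,6): OLD=137870472635/1073741824 → NEW=255, ERR=-135933692485/1073741824
(2,0): OLD=1114045/16384 → NEW=0, ERR=1114045/16384
(2,1): OLD=54330415/524288 → NEW=0, ERR=54330415/524288
(2,2): OLD=1110385869/8388608 → NEW=255, ERR=-1028709171/8388608
(2,3): OLD=5412025637/67108864 → NEW=0, ERR=5412025637/67108864
(2,4): OLD=78373170261/536870912 → NEW=255, ERR=-58528912299/536870912
(2,5): OLD=1099986488551/17179869184 → NEW=0, ERR=1099986488551/17179869184
(2,6): OLD=50619587779009/274877906944 → NEW=255, ERR=-19474278491711/274877906944
(3,0): OLD=601285293/8388608 → NEW=0, ERR=601285293/8388608
(3,1): OLD=7113487593/67108864 → NEW=0, ERR=7113487593/67108864
(3,2): OLD=64773461163/536870912 → NEW=0, ERR=64773461163/536870912
(3,3): OLD=375553238445/2147483648 → NEW=255, ERR=-172055091795/2147483648
(3,4): OLD=25268145520301/274877906944 → NEW=0, ERR=25268145520301/274877906944
(3,5): OLD=466475149531927/2199023255552 → NEW=255, ERR=-94275780633833/2199023255552
(3,6): OLD=6125799177172809/35184372088832 → NEW=255, ERR=-2846215705479351/35184372088832
(4,0): OLD=63645485507/1073741824 → NEW=0, ERR=63645485507/1073741824
(4,1): OLD=2528174710695/17179869184 → NEW=255, ERR=-1852691931225/17179869184
(4,2): OLD=19825652513193/274877906944 → NEW=0, ERR=19825652513193/274877906944
(4,3): OLD=334898192681747/2199023255552 → NEW=255, ERR=-225852737484013/2199023255552
(4,4): OLD=2159384730013417/17592186044416 → NEW=0, ERR=2159384730013417/17592186044416
(4,5): OLD=118715990895477833/562949953421312 → NEW=255, ERR=-24836247226956727/562949953421312
(4,6): OLD=1465826256626301903/9007199254740992 → NEW=255, ERR=-831009553332651057/9007199254740992
(5,0): OLD=2557220023269/274877906944 → NEW=0, ERR=2557220023269/274877906944
(5,1): OLD=69484716991415/2199023255552 → NEW=0, ERR=69484716991415/2199023255552
(5,2): OLD=1572140867418257/17592186044416 → NEW=0, ERR=1572140867418257/17592186044416
(5,3): OLD=21325222399299317/140737488355328 → NEW=255, ERR=-14562837131309323/140737488355328
(5,4): OLD=1201530959133561927/9007199254740992 → NEW=255, ERR=-1095304850825391033/9007199254740992
(5,5): OLD=7521695814782276887/72057594037927936 → NEW=0, ERR=7521695814782276887/72057594037927936
(5,6): OLD=266416415424805228665/1152921504606846976 → NEW=255, ERR=-27578568249940750215/1152921504606846976
Output grid:
  Row 0: ...#.##  (4 black, running=4)
  Row 1: ..#.###  (3 black, running=7)
  Row 2: ..#.#.#  (4 black, running=11)
  Row 3: ...#.##  (4 black, running=15)
  Row 4: .#.#.##  (3 black, running=18)
  Row 5: ...##.#  (4 black, running=22)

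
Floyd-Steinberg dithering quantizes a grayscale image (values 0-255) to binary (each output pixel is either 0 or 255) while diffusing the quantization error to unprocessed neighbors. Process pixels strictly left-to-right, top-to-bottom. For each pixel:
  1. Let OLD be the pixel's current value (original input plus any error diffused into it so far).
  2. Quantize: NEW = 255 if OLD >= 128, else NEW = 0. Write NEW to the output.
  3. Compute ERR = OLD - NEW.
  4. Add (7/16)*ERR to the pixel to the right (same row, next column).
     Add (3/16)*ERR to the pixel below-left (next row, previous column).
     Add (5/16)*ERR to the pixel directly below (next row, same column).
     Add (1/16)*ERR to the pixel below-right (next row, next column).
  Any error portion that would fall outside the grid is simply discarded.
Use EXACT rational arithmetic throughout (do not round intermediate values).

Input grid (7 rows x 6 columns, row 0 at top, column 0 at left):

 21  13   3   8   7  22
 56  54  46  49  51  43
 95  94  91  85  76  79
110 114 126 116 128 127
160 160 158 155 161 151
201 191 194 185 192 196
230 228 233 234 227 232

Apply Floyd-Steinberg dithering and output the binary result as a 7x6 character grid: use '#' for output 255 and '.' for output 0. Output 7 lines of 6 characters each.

(0,0): OLD=21 → NEW=0, ERR=21
(0,1): OLD=355/16 → NEW=0, ERR=355/16
(0,2): OLD=3253/256 → NEW=0, ERR=3253/256
(0,3): OLD=55539/4096 → NEW=0, ERR=55539/4096
(0,4): OLD=847525/65536 → NEW=0, ERR=847525/65536
(0,5): OLD=29001347/1048576 → NEW=0, ERR=29001347/1048576
(1,0): OLD=17081/256 → NEW=0, ERR=17081/256
(1,1): OLD=192143/2048 → NEW=0, ERR=192143/2048
(1,2): OLD=6222395/65536 → NEW=0, ERR=6222395/65536
(1,3): OLD=25688863/262144 → NEW=0, ERR=25688863/262144
(1,4): OLD=1743950205/16777216 → NEW=0, ERR=1743950205/16777216
(1,5): OLD=26287450203/268435456 → NEW=0, ERR=26287450203/268435456
(2,0): OLD=4372629/32768 → NEW=255, ERR=-3983211/32768
(2,1): OLD=96583991/1048576 → NEW=0, ERR=96583991/1048576
(2,2): OLD=3107249765/16777216 → NEW=255, ERR=-1170940315/16777216
(2,3): OLD=14832825725/134217728 → NEW=0, ERR=14832825725/134217728
(2,4): OLD=778760837367/4294967296 → NEW=255, ERR=-316455823113/4294967296
(2,5): OLD=5763095169073/68719476736 → NEW=0, ERR=5763095169073/68719476736
(3,0): OLD=1497931973/16777216 → NEW=0, ERR=1497931973/16777216
(3,1): OLD=21630830049/134217728 → NEW=255, ERR=-12594690591/134217728
(3,2): OLD=96221860467/1073741824 → NEW=0, ERR=96221860467/1073741824
(3,3): OLD=11789795320473/68719476736 → NEW=255, ERR=-5733671247207/68719476736
(3,4): OLD=50084508027129/549755813888 → NEW=0, ERR=50084508027129/549755813888
(3,5): OLD=1657712831414775/8796093022208 → NEW=255, ERR=-585290889248265/8796093022208
(4,0): OLD=365730590827/2147483648 → NEW=255, ERR=-181877739413/2147483648
(4,1): OLD=3985905171055/34359738368 → NEW=0, ERR=3985905171055/34359738368
(4,2): OLD=236667009608605/1099511627776 → NEW=255, ERR=-43708455474275/1099511627776
(4,3): OLD=2361174182068977/17592186044416 → NEW=255, ERR=-2124833259257103/17592186044416
(4,4): OLD=33477594545181953/281474976710656 → NEW=0, ERR=33477594545181953/281474976710656
(4,5): OLD=846383431379386215/4503599627370496 → NEW=255, ERR=-302034473600090265/4503599627370496
(5,0): OLD=107908414951613/549755813888 → NEW=255, ERR=-32279317589827/549755813888
(5,1): OLD=3321695146592397/17592186044416 → NEW=255, ERR=-1164312294733683/17592186044416
(5,2): OLD=19312783325299167/140737488355328 → NEW=255, ERR=-16575276205309473/140737488355328
(5,3): OLD=520368822482772357/4503599627370496 → NEW=0, ERR=520368822482772357/4503599627370496
(5,4): OLD=2338223330138254661/9007199254740992 → NEW=255, ERR=41387520179301701/9007199254740992
(5,5): OLD=26587227793567782665/144115188075855872 → NEW=255, ERR=-10162145165775464695/144115188075855872
(6,0): OLD=56081616944877511/281474976710656 → NEW=255, ERR=-15694502116339769/281474976710656
(6,1): OLD=707835548809551803/4503599627370496 → NEW=255, ERR=-440582356169924677/4503599627370496
(6,2): OLD=3079085311198678723/18014398509481984 → NEW=255, ERR=-1514586308719227197/18014398509481984
(6,3): OLD=65377870074917602519/288230376151711744 → NEW=255, ERR=-8120875843768892201/288230376151711744
(6,4): OLD=968959332149567723639/4611686018427387904 → NEW=255, ERR=-207020602549416191881/4611686018427387904
(6,5): OLD=14064681466364278676193/73786976294838206464 → NEW=255, ERR=-4750997488819463972127/73786976294838206464
Row 0: ......
Row 1: ......
Row 2: #.#.#.
Row 3: .#.#.#
Row 4: #.##.#
Row 5: ###.##
Row 6: ######

Answer: ......
......
#.#.#.
.#.#.#
#.##.#
###.##
######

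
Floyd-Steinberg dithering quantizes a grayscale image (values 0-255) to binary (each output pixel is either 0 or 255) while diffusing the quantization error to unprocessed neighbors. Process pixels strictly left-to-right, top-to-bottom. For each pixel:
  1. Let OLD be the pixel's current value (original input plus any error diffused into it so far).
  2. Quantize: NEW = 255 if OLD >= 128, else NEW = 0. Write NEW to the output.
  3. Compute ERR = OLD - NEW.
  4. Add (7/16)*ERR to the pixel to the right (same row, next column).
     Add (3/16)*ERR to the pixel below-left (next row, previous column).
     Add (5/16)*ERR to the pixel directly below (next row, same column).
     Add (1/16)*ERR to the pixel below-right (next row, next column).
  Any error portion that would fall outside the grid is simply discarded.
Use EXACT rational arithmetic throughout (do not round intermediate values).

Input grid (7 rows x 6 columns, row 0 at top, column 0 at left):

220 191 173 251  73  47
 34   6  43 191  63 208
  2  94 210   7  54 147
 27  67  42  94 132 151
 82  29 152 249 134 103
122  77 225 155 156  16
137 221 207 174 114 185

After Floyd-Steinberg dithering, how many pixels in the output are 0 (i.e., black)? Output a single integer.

Answer: 22

Derivation:
(0,0): OLD=220 → NEW=255, ERR=-35
(0,1): OLD=2811/16 → NEW=255, ERR=-1269/16
(0,2): OLD=35405/256 → NEW=255, ERR=-29875/256
(0,3): OLD=818971/4096 → NEW=255, ERR=-225509/4096
(0,4): OLD=3205565/65536 → NEW=0, ERR=3205565/65536
(0,5): OLD=71722027/1048576 → NEW=0, ERR=71722027/1048576
(1,0): OLD=2097/256 → NEW=0, ERR=2097/256
(1,1): OLD=-80425/2048 → NEW=0, ERR=-80425/2048
(1,2): OLD=-1699293/65536 → NEW=0, ERR=-1699293/65536
(1,3): OLD=43077735/262144 → NEW=255, ERR=-23768985/262144
(1,4): OLD=805314005/16777216 → NEW=0, ERR=805314005/16777216
(1,5): OLD=68030159683/268435456 → NEW=255, ERR=-420881597/268435456
(2,0): OLD=-91859/32768 → NEW=0, ERR=-91859/32768
(2,1): OLD=79851071/1048576 → NEW=0, ERR=79851071/1048576
(2,2): OLD=3619823997/16777216 → NEW=255, ERR=-658366083/16777216
(2,3): OLD=-4177333291/134217728 → NEW=0, ERR=-4177333291/134217728
(2,4): OLD=212268602879/4294967296 → NEW=0, ERR=212268602879/4294967296
(2,5): OLD=11760133157865/68719476736 → NEW=255, ERR=-5763333409815/68719476736
(3,0): OLD=677840605/16777216 → NEW=0, ERR=677840605/16777216
(3,1): OLD=13548007705/134217728 → NEW=0, ERR=13548007705/134217728
(3,2): OLD=78192330523/1073741824 → NEW=0, ERR=78192330523/1073741824
(3,3): OLD=8448906832657/68719476736 → NEW=0, ERR=8448906832657/68719476736
(3,4): OLD=100915288025457/549755813888 → NEW=255, ERR=-39272444515983/549755813888
(3,5): OLD=849939979517439/8796093022208 → NEW=0, ERR=849939979517439/8796093022208
(4,0): OLD=243851306451/2147483648 → NEW=0, ERR=243851306451/2147483648
(4,1): OLD=4343149754807/34359738368 → NEW=0, ERR=4343149754807/34359738368
(4,2): OLD=285234710199541/1099511627776 → NEW=255, ERR=4859245116661/1099511627776
(4,3): OLD=4934815866848425/17592186044416 → NEW=255, ERR=448808425522345/17592186044416
(4,4): OLD=41838274761591865/281474976710656 → NEW=255, ERR=-29937844299625415/281474976710656
(4,5): OLD=370188756652390127/4503599627370496 → NEW=0, ERR=370188756652390127/4503599627370496
(5,0): OLD=99607763074837/549755813888 → NEW=255, ERR=-40579969466603/549755813888
(5,1): OLD=1620812317909605/17592186044416 → NEW=0, ERR=1620812317909605/17592186044416
(5,2): OLD=39318206772812967/140737488355328 → NEW=255, ERR=3430147242204327/140737488355328
(5,3): OLD=693415111526064029/4503599627370496 → NEW=255, ERR=-455002793453412451/4503599627370496
(5,4): OLD=860799849832966045/9007199254740992 → NEW=0, ERR=860799849832966045/9007199254740992
(5,5): OLD=11075318506980344257/144115188075855872 → NEW=0, ERR=11075318506980344257/144115188075855872
(6,0): OLD=36931713648432207/281474976710656 → NEW=255, ERR=-34844405412785073/281474976710656
(6,1): OLD=880853604278477731/4503599627370496 → NEW=255, ERR=-267564300700998749/4503599627370496
(6,2): OLD=3160428748180351339/18014398509481984 → NEW=255, ERR=-1433242871737554581/18014398509481984
(6,3): OLD=36623187425166662495/288230376151711744 → NEW=0, ERR=36623187425166662495/288230376151711744
(6,4): OLD=957154226311027094399/4611686018427387904 → NEW=255, ERR=-218825708387956821121/4611686018427387904
(6,5): OLD=14331591140060704144153/73786976294838206464 → NEW=255, ERR=-4484087815123038504167/73786976294838206464
Output grid:
  Row 0: ####..  (2 black, running=2)
  Row 1: ...#.#  (4 black, running=6)
  Row 2: ..#..#  (4 black, running=10)
  Row 3: ....#.  (5 black, running=15)
  Row 4: ..###.  (3 black, running=18)
  Row 5: #.##..  (3 black, running=21)
  Row 6: ###.##  (1 black, running=22)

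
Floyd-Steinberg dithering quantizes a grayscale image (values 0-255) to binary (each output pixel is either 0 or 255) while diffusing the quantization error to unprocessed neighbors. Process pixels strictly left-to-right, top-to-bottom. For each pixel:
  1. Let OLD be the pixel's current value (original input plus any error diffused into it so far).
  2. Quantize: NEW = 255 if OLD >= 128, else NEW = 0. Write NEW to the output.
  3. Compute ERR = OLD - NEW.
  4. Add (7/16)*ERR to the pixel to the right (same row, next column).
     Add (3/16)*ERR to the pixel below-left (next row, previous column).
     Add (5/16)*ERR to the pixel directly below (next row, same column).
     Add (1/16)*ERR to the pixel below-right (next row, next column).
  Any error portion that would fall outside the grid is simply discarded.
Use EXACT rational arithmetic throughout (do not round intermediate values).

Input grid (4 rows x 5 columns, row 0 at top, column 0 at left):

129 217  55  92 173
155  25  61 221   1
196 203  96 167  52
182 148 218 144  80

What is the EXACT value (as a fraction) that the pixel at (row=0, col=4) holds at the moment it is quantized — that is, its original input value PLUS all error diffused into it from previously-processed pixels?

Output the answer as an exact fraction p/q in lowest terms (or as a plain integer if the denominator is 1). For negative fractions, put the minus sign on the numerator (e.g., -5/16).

(0,0): OLD=129 → NEW=255, ERR=-126
(0,1): OLD=1295/8 → NEW=255, ERR=-745/8
(0,2): OLD=1825/128 → NEW=0, ERR=1825/128
(0,3): OLD=201191/2048 → NEW=0, ERR=201191/2048
(0,4): OLD=7077201/32768 → NEW=255, ERR=-1278639/32768
Target (0,4): original=173, with diffused error = 7077201/32768

Answer: 7077201/32768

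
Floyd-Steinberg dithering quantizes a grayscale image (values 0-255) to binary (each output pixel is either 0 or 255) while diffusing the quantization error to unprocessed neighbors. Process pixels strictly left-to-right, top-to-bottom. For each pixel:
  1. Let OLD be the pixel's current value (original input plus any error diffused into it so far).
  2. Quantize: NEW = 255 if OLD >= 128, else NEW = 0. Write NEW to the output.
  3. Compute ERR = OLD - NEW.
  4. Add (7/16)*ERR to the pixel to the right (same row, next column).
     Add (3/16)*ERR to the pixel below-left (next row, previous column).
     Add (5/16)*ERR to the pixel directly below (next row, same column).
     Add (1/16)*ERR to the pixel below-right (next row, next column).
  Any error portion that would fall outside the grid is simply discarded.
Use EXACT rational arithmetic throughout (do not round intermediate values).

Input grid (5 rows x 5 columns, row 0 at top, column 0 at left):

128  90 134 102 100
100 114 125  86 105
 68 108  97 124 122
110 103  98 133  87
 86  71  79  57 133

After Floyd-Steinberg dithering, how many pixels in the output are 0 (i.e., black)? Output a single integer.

Answer: 15

Derivation:
(0,0): OLD=128 → NEW=255, ERR=-127
(0,1): OLD=551/16 → NEW=0, ERR=551/16
(0,2): OLD=38161/256 → NEW=255, ERR=-27119/256
(0,3): OLD=227959/4096 → NEW=0, ERR=227959/4096
(0,4): OLD=8149313/65536 → NEW=0, ERR=8149313/65536
(1,0): OLD=17093/256 → NEW=0, ERR=17093/256
(1,1): OLD=258403/2048 → NEW=0, ERR=258403/2048
(1,2): OLD=10465055/65536 → NEW=255, ERR=-6246625/65536
(1,3): OLD=20548339/262144 → NEW=0, ERR=20548339/262144
(1,4): OLD=761815929/4194304 → NEW=255, ERR=-307731591/4194304
(2,0): OLD=3687153/32768 → NEW=0, ERR=3687153/32768
(2,1): OLD=191846763/1048576 → NEW=255, ERR=-75540117/1048576
(2,2): OLD=977761537/16777216 → NEW=0, ERR=977761537/16777216
(2,3): OLD=41413880691/268435456 → NEW=255, ERR=-27037160589/268435456
(2,4): OLD=257293276005/4294967296 → NEW=0, ERR=257293276005/4294967296
(3,0): OLD=2208817889/16777216 → NEW=255, ERR=-2069372191/16777216
(3,1): OLD=5970572109/134217728 → NEW=0, ERR=5970572109/134217728
(3,2): OLD=482265975775/4294967296 → NEW=0, ERR=482265975775/4294967296
(3,3): OLD=1421845771335/8589934592 → NEW=255, ERR=-768587549625/8589934592
(3,4): OLD=8284819725891/137438953472 → NEW=0, ERR=8284819725891/137438953472
(4,0): OLD=119820422415/2147483648 → NEW=0, ERR=119820422415/2147483648
(4,1): OLD=8428898945935/68719476736 → NEW=0, ERR=8428898945935/68719476736
(4,2): OLD=169055821006657/1099511627776 → NEW=255, ERR=-111319644076223/1099511627776
(4,3): OLD=53916827457935/17592186044416 → NEW=0, ERR=53916827457935/17592186044416
(4,4): OLD=41541807017661033/281474976710656 → NEW=255, ERR=-30234312043556247/281474976710656
Output grid:
  Row 0: #.#..  (3 black, running=3)
  Row 1: ..#.#  (3 black, running=6)
  Row 2: .#.#.  (3 black, running=9)
  Row 3: #..#.  (3 black, running=12)
  Row 4: ..#.#  (3 black, running=15)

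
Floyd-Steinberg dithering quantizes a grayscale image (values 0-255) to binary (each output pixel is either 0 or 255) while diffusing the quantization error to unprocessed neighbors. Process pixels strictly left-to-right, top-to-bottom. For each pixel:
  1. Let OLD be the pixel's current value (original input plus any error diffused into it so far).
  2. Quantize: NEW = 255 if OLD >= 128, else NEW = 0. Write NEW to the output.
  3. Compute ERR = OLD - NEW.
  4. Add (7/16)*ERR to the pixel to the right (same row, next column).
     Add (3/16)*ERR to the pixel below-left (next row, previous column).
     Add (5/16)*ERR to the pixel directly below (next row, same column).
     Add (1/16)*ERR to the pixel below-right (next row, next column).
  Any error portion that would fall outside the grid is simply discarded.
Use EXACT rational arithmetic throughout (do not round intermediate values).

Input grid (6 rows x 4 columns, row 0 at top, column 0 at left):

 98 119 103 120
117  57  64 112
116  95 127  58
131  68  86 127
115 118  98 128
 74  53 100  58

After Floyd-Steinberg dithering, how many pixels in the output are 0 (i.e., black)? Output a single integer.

(0,0): OLD=98 → NEW=0, ERR=98
(0,1): OLD=1295/8 → NEW=255, ERR=-745/8
(0,2): OLD=7969/128 → NEW=0, ERR=7969/128
(0,3): OLD=301543/2048 → NEW=255, ERR=-220697/2048
(1,0): OLD=16661/128 → NEW=255, ERR=-15979/128
(1,1): OLD=-9133/1024 → NEW=0, ERR=-9133/1024
(1,2): OLD=1753999/32768 → NEW=0, ERR=1753999/32768
(1,3): OLD=55382553/524288 → NEW=0, ERR=55382553/524288
(2,0): OLD=1233985/16384 → NEW=0, ERR=1233985/16384
(2,1): OLD=66793243/524288 → NEW=0, ERR=66793243/524288
(2,2): OLD=229337175/1048576 → NEW=255, ERR=-38049705/1048576
(2,3): OLD=1316684091/16777216 → NEW=0, ERR=1316684091/16777216
(3,0): OLD=1496724977/8388608 → NEW=255, ERR=-642370063/8388608
(3,1): OLD=9692281903/134217728 → NEW=0, ERR=9692281903/134217728
(3,2): OLD=276877244241/2147483648 → NEW=255, ERR=-270731085999/2147483648
(3,3): OLD=3233321193143/34359738368 → NEW=0, ERR=3233321193143/34359738368
(4,0): OLD=224647860189/2147483648 → NEW=0, ERR=224647860189/2147483648
(4,1): OLD=2712863353431/17179869184 → NEW=255, ERR=-1668003288489/17179869184
(4,2): OLD=21046724588855/549755813888 → NEW=0, ERR=21046724588855/549755813888
(4,3): OLD=1462585516400305/8796093022208 → NEW=255, ERR=-780418204262735/8796093022208
(5,0): OLD=24322869655949/274877906944 → NEW=0, ERR=24322869655949/274877906944
(5,1): OLD=660482605177019/8796093022208 → NEW=0, ERR=660482605177019/8796093022208
(5,2): OLD=537049773199555/4398046511104 → NEW=0, ERR=537049773199555/4398046511104
(5,3): OLD=12116127721510799/140737488355328 → NEW=0, ERR=12116127721510799/140737488355328
Output grid:
  Row 0: .#.#  (2 black, running=2)
  Row 1: #...  (3 black, running=5)
  Row 2: ..#.  (3 black, running=8)
  Row 3: #.#.  (2 black, running=10)
  Row 4: .#.#  (2 black, running=12)
  Row 5: ....  (4 black, running=16)

Answer: 16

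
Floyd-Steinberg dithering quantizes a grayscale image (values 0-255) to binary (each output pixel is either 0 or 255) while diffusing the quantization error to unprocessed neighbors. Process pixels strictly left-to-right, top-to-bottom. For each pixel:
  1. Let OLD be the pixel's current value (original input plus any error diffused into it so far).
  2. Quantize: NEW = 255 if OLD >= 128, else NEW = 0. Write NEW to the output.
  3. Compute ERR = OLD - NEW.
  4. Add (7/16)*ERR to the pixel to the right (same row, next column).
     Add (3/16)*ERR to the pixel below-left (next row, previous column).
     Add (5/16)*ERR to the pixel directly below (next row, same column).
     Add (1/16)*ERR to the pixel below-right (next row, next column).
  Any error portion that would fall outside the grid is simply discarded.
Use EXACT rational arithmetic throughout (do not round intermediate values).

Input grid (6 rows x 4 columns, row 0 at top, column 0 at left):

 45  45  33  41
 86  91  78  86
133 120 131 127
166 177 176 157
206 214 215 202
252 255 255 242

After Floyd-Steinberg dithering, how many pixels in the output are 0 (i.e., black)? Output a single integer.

(0,0): OLD=45 → NEW=0, ERR=45
(0,1): OLD=1035/16 → NEW=0, ERR=1035/16
(0,2): OLD=15693/256 → NEW=0, ERR=15693/256
(0,3): OLD=277787/4096 → NEW=0, ERR=277787/4096
(1,0): OLD=28721/256 → NEW=0, ERR=28721/256
(1,1): OLD=357591/2048 → NEW=255, ERR=-164649/2048
(1,2): OLD=5160483/65536 → NEW=0, ERR=5160483/65536
(1,3): OLD=152541285/1048576 → NEW=255, ERR=-114845595/1048576
(2,0): OLD=5013037/32768 → NEW=255, ERR=-3342803/32768
(2,1): OLD=75520063/1048576 → NEW=0, ERR=75520063/1048576
(2,2): OLD=338807163/2097152 → NEW=255, ERR=-195966597/2097152
(2,3): OLD=1906326191/33554432 → NEW=0, ERR=1906326191/33554432
(3,0): OLD=2476729565/16777216 → NEW=255, ERR=-1801460515/16777216
(3,1): OLD=34529743683/268435456 → NEW=255, ERR=-33921297597/268435456
(3,2): OLD=458131503549/4294967296 → NEW=0, ERR=458131503549/4294967296
(3,3): OLD=14814587543979/68719476736 → NEW=255, ERR=-2708879023701/68719476736
(4,0): OLD=638882528985/4294967296 → NEW=255, ERR=-456334131495/4294967296
(4,1): OLD=4855572956043/34359738368 → NEW=255, ERR=-3906160327797/34359738368
(4,2): OLD=201548786410667/1099511627776 → NEW=255, ERR=-78826678672213/1099511627776
(4,3): OLD=2902406173279005/17592186044416 → NEW=255, ERR=-1583601268047075/17592186044416
(5,0): OLD=108566618856585/549755813888 → NEW=255, ERR=-31621113684855/549755813888
(5,1): OLD=3065024623611231/17592186044416 → NEW=255, ERR=-1420982817714849/17592186044416
(5,2): OLD=1524135848483219/8796093022208 → NEW=255, ERR=-718867872179821/8796093022208
(5,3): OLD=48873560954470475/281474976710656 → NEW=255, ERR=-22902558106746805/281474976710656
Output grid:
  Row 0: ....  (4 black, running=4)
  Row 1: .#.#  (2 black, running=6)
  Row 2: #.#.  (2 black, running=8)
  Row 3: ##.#  (1 black, running=9)
  Row 4: ####  (0 black, running=9)
  Row 5: ####  (0 black, running=9)

Answer: 9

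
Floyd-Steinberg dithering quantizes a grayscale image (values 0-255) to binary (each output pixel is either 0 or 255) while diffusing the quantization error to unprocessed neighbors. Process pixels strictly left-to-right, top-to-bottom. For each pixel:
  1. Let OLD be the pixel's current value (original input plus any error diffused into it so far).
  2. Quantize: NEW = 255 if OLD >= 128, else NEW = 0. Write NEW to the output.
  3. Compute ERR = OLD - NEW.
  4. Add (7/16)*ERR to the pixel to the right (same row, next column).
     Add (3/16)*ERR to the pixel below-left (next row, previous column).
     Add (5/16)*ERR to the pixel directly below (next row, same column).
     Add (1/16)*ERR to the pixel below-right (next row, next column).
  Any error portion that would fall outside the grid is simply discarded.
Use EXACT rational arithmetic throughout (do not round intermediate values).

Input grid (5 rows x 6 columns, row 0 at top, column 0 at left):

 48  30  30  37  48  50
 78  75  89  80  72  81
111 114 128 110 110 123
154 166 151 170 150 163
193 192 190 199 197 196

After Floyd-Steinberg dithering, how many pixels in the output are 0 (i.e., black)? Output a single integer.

Answer: 15

Derivation:
(0,0): OLD=48 → NEW=0, ERR=48
(0,1): OLD=51 → NEW=0, ERR=51
(0,2): OLD=837/16 → NEW=0, ERR=837/16
(0,3): OLD=15331/256 → NEW=0, ERR=15331/256
(0,4): OLD=303925/4096 → NEW=0, ERR=303925/4096
(0,5): OLD=5404275/65536 → NEW=0, ERR=5404275/65536
(1,0): OLD=1641/16 → NEW=0, ERR=1641/16
(1,1): OLD=19023/128 → NEW=255, ERR=-13617/128
(1,2): OLD=299915/4096 → NEW=0, ERR=299915/4096
(1,3): OLD=2423703/16384 → NEW=255, ERR=-1754217/16384
(1,4): OLD=70830957/1048576 → NEW=0, ERR=70830957/1048576
(1,5): OLD=2364917995/16777216 → NEW=255, ERR=-1913272085/16777216
(2,0): OLD=252117/2048 → NEW=0, ERR=252117/2048
(2,1): OLD=10141863/65536 → NEW=255, ERR=-6569817/65536
(2,2): OLD=84199701/1048576 → NEW=0, ERR=84199701/1048576
(2,3): OLD=1081406669/8388608 → NEW=255, ERR=-1057688371/8388608
(2,4): OLD=12850605063/268435456 → NEW=0, ERR=12850605063/268435456
(2,5): OLD=483306171041/4294967296 → NEW=0, ERR=483306171041/4294967296
(3,0): OLD=182109973/1048576 → NEW=255, ERR=-85276907/1048576
(3,1): OLD=1022088577/8388608 → NEW=0, ERR=1022088577/8388608
(3,2): OLD=13387741659/67108864 → NEW=255, ERR=-3725018661/67108864
(3,3): OLD=516720717097/4294967296 → NEW=0, ERR=516720717097/4294967296
(3,4): OLD=7930698501145/34359738368 → NEW=255, ERR=-831034782695/34359738368
(3,5): OLD=104770078474583/549755813888 → NEW=255, ERR=-35417654066857/549755813888
(4,0): OLD=25559210955/134217728 → NEW=255, ERR=-8666309685/134217728
(4,1): OLD=400154222719/2147483648 → NEW=255, ERR=-147454107521/2147483648
(4,2): OLD=11873808605741/68719476736 → NEW=255, ERR=-5649657961939/68719476736
(4,3): OLD=211792237756577/1099511627776 → NEW=255, ERR=-68583227326303/1099511627776
(4,4): OLD=2772387073410321/17592186044416 → NEW=255, ERR=-1713620367915759/17592186044416
(4,5): OLD=37081438400441303/281474976710656 → NEW=255, ERR=-34694680660775977/281474976710656
Output grid:
  Row 0: ......  (6 black, running=6)
  Row 1: .#.#.#  (3 black, running=9)
  Row 2: .#.#..  (4 black, running=13)
  Row 3: #.#.##  (2 black, running=15)
  Row 4: ######  (0 black, running=15)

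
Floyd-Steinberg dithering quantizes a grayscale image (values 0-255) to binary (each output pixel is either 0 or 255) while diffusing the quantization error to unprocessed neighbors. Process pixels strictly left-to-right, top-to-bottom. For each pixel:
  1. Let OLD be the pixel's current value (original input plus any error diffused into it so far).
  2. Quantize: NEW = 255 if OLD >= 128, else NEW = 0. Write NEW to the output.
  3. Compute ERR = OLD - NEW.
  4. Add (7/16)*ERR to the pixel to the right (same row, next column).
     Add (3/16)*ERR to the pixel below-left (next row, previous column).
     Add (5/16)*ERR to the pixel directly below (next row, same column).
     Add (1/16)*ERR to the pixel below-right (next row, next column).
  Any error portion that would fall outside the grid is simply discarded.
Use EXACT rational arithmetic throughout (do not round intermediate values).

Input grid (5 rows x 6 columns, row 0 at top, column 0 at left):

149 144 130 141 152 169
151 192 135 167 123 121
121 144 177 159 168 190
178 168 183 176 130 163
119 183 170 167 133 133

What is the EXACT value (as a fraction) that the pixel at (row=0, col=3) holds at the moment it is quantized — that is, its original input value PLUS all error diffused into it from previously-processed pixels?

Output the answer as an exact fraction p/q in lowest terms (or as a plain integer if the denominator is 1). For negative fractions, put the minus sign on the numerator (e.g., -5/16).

(0,0): OLD=149 → NEW=255, ERR=-106
(0,1): OLD=781/8 → NEW=0, ERR=781/8
(0,2): OLD=22107/128 → NEW=255, ERR=-10533/128
(0,3): OLD=215037/2048 → NEW=0, ERR=215037/2048
Target (0,3): original=141, with diffused error = 215037/2048

Answer: 215037/2048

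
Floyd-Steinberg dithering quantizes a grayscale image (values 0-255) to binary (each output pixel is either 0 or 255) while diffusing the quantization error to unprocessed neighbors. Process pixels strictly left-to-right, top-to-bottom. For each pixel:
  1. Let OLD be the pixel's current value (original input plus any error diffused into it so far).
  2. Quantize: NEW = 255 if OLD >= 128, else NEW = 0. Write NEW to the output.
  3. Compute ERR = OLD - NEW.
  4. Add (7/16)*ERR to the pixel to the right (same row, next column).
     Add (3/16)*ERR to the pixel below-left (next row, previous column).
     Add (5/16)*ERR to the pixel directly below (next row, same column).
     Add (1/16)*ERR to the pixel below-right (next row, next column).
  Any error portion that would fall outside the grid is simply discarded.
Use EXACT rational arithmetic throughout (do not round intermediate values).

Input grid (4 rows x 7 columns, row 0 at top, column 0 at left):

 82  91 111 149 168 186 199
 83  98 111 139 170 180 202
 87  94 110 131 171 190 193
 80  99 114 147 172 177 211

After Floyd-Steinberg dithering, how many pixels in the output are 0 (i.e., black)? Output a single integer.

Answer: 12

Derivation:
(0,0): OLD=82 → NEW=0, ERR=82
(0,1): OLD=1015/8 → NEW=0, ERR=1015/8
(0,2): OLD=21313/128 → NEW=255, ERR=-11327/128
(0,3): OLD=225863/2048 → NEW=0, ERR=225863/2048
(0,4): OLD=7086065/32768 → NEW=255, ERR=-1269775/32768
(0,5): OLD=88629143/524288 → NEW=255, ERR=-45064297/524288
(0,6): OLD=1353882913/8388608 → NEW=255, ERR=-785212127/8388608
(1,0): OLD=16949/128 → NEW=255, ERR=-15691/128
(1,1): OLD=74291/1024 → NEW=0, ERR=74291/1024
(1,2): OLD=4708591/32768 → NEW=255, ERR=-3647249/32768
(1,3): OLD=14676323/131072 → NEW=0, ERR=14676323/131072
(1,4): OLD=1658046441/8388608 → NEW=255, ERR=-481048599/8388608
(1,5): OLD=7253004153/67108864 → NEW=0, ERR=7253004153/67108864
(1,6): OLD=230490162423/1073741824 → NEW=255, ERR=-43314002697/1073741824
(2,0): OLD=1020641/16384 → NEW=0, ERR=1020641/16384
(2,1): OLD=60499963/524288 → NEW=0, ERR=60499963/524288
(2,2): OLD=1268619569/8388608 → NEW=255, ERR=-870475471/8388608
(2,3): OLD=6904387945/67108864 → NEW=0, ERR=6904387945/67108864
(2,4): OLD=120985956697/536870912 → NEW=255, ERR=-15916125863/536870912
(2,5): OLD=3430073486355/17179869184 → NEW=255, ERR=-950793155565/17179869184
(2,6): OLD=44787532798645/274877906944 → NEW=255, ERR=-25306333472075/274877906944
(3,0): OLD=1015891089/8388608 → NEW=0, ERR=1015891089/8388608
(3,1): OLD=11574965757/67108864 → NEW=255, ERR=-5537794563/67108864
(3,2): OLD=38640073127/536870912 → NEW=0, ERR=38640073127/536870912
(3,3): OLD=426479401745/2147483648 → NEW=255, ERR=-121128928495/2147483648
(3,4): OLD=36864343707793/274877906944 → NEW=255, ERR=-33229522562927/274877906944
(3,5): OLD=192858032610819/2199023255552 → NEW=0, ERR=192858032610819/2199023255552
(3,6): OLD=7639953876223965/35184372088832 → NEW=255, ERR=-1332061006428195/35184372088832
Output grid:
  Row 0: ..#.###  (3 black, running=3)
  Row 1: #.#.#.#  (3 black, running=6)
  Row 2: ..#.###  (3 black, running=9)
  Row 3: .#.##.#  (3 black, running=12)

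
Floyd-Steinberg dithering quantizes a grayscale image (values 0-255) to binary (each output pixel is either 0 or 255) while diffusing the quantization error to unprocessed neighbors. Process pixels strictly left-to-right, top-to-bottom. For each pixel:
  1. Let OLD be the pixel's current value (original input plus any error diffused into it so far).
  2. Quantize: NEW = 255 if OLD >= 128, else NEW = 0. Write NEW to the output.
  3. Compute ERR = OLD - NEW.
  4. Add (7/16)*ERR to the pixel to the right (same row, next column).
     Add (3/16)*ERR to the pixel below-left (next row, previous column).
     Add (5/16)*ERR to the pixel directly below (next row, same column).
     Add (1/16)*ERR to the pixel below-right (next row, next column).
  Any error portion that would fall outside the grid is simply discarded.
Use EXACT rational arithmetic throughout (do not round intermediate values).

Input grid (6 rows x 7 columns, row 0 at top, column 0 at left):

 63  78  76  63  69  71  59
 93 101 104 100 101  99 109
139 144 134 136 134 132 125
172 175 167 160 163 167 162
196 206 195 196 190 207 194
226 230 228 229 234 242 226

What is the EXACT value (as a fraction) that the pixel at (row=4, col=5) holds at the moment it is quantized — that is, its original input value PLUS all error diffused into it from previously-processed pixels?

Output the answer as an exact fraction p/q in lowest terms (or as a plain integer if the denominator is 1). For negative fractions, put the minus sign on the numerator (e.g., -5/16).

Answer: 159640873834224083/1125899906842624

Derivation:
(0,0): OLD=63 → NEW=0, ERR=63
(0,1): OLD=1689/16 → NEW=0, ERR=1689/16
(0,2): OLD=31279/256 → NEW=0, ERR=31279/256
(0,3): OLD=477001/4096 → NEW=0, ERR=477001/4096
(0,4): OLD=7860991/65536 → NEW=0, ERR=7860991/65536
(0,5): OLD=129475833/1048576 → NEW=0, ERR=129475833/1048576
(0,6): OLD=1896186575/16777216 → NEW=0, ERR=1896186575/16777216
(1,0): OLD=33915/256 → NEW=255, ERR=-31365/256
(1,1): OLD=219613/2048 → NEW=0, ERR=219613/2048
(1,2): OLD=14256033/65536 → NEW=255, ERR=-2455647/65536
(1,3): OLD=39354637/262144 → NEW=255, ERR=-27492083/262144
(1,4): OLD=2064139527/16777216 → NEW=0, ERR=2064139527/16777216
(1,5): OLD=29541563447/134217728 → NEW=255, ERR=-4683957193/134217728
(1,6): OLD=293708386905/2147483648 → NEW=255, ERR=-253899943335/2147483648
(2,0): OLD=3958991/32768 → NEW=0, ERR=3958991/32768
(2,1): OLD=226162517/1048576 → NEW=255, ERR=-41224363/1048576
(2,2): OLD=1545661503/16777216 → NEW=0, ERR=1545661503/16777216
(2,3): OLD=22046579463/134217728 → NEW=255, ERR=-12178941177/134217728
(2,4): OLD=128473991799/1073741824 → NEW=0, ERR=128473991799/1073741824
(2,5): OLD=5461914803773/34359738368 → NEW=255, ERR=-3299818480067/34359738368
(2,6): OLD=24109658867323/549755813888 → NEW=0, ERR=24109658867323/549755813888
(3,0): OLD=3395446623/16777216 → NEW=255, ERR=-882743457/16777216
(3,1): OLD=22081519731/134217728 → NEW=255, ERR=-12144000909/134217728
(3,2): OLD=146817340489/1073741824 → NEW=255, ERR=-126986824631/1073741824
(3,3): OLD=464264490383/4294967296 → NEW=0, ERR=464264490383/4294967296
(3,4): OLD=123147583431519/549755813888 → NEW=255, ERR=-17040149109921/549755813888
(3,5): OLD=611894336468493/4398046511104 → NEW=255, ERR=-509607523863027/4398046511104
(3,6): OLD=8374493478984723/70368744177664 → NEW=0, ERR=8374493478984723/70368744177664
(4,0): OLD=349165054001/2147483648 → NEW=255, ERR=-198443276239/2147483648
(4,1): OLD=3842570987133/34359738368 → NEW=0, ERR=3842570987133/34359738368
(4,2): OLD=121815972213619/549755813888 → NEW=255, ERR=-18371760327821/549755813888
(4,3): OLD=888211741181153/4398046511104 → NEW=255, ERR=-233290119150367/4398046511104
(4,4): OLD=5001004430934931/35184372088832 → NEW=255, ERR=-3971010451717229/35184372088832
(4,5): OLD=159640873834224083/1125899906842624 → NEW=255, ERR=-127463602410645037/1125899906842624
Target (4,5): original=207, with diffused error = 159640873834224083/1125899906842624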